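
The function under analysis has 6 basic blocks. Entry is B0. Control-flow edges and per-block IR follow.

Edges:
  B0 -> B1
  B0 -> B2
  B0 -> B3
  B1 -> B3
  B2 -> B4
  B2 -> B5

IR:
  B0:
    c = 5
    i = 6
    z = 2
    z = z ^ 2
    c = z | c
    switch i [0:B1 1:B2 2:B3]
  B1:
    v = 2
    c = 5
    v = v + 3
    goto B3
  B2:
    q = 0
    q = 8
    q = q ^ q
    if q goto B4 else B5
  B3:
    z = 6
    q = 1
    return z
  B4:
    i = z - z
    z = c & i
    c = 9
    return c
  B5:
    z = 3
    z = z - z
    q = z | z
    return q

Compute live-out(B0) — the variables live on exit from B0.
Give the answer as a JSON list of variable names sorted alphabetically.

Block summaries:
  B0 def {c,i,z} use ∅
  B1 def {c,v} use ∅
  B2 def {q} use ∅
  B3 def {q,z} use ∅
  B4 def {c,i,z} use {c,z}
  B5 def {q,z} use ∅

Backward fixpoint:
  B0 li=∅ lo={c,z}
  B1 li=∅ lo=∅
  B2 li={c,z} lo={c,z}
  B3 li=∅ lo=∅
  B4 li={c,z} lo=∅
  B5 li=∅ lo=∅

live-out(B0) = ["c", "z"]

Answer: ["c", "z"]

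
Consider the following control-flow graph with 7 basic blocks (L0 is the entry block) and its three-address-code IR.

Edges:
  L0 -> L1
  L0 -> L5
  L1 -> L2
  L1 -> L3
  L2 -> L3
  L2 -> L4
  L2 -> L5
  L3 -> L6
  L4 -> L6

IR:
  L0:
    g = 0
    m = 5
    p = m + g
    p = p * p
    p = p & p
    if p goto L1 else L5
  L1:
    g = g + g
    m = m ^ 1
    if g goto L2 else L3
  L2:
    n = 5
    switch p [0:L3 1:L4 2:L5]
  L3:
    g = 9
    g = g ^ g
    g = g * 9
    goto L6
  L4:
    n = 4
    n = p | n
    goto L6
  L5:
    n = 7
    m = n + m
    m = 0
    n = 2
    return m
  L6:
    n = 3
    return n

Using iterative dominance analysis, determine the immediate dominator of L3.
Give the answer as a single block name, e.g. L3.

Answer: L1

Analysis:
idom tree: L1←L0 L2←L1 L3←L1 L4←L2 L5←L0 L6←L1
Dom∩ at merges:
  L3: preds {L1,L2}: {L0,L1} ∩ {L0,L1,L2} = {L0,L1}; idom=L1
  L5: preds {L0,L2}: {L0} ∩ {L0,L1,L2} = {L0}; idom=L0
  L6: preds {L3,L4}: {L0,L1,L3} ∩ {L0,L1,L2,L4} = {L0,L1}; idom=L1

idom(L3) = L1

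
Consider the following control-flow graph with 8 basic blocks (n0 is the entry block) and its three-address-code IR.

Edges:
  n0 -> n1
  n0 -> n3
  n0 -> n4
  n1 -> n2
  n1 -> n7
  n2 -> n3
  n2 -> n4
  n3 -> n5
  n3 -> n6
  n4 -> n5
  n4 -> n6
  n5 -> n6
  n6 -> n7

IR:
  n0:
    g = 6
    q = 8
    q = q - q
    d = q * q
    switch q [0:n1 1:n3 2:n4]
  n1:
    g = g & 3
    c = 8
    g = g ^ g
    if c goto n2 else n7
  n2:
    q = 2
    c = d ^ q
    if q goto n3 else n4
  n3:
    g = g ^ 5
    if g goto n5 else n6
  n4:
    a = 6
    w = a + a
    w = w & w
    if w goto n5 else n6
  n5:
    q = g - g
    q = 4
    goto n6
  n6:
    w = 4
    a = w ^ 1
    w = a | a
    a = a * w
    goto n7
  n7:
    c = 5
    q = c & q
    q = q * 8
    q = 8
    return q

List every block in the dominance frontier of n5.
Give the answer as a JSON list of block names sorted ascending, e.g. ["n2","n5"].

Answer: ["n6"]

Working:
idom tree: n1←n0 n2←n1 n3←n0 n4←n0 n5←n0 n6←n0 n7←n0
Join-block Dom:
  n3: preds {n0,n2}: {n0} ∩ {n0,n1,n2} = {n0}; idom=n0
  n4: preds {n0,n2}: {n0} ∩ {n0,n1,n2} = {n0}; idom=n0
  n5: preds {n3,n4}: {n0,n3} ∩ {n0,n4} = {n0}; idom=n0
  n6: preds {n3,n4,n5}: {n0,n3} ∩ {n0,n4} ∩ {n0,n5} = {n0}; idom=n0
  n7: preds {n1,n6}: {n0,n1} ∩ {n0,n6} = {n0}; idom=n0

DF walk-up:
  join n3 pred n0: · stop@n0
  join n3 pred n2: n2→n1 stop@n0
  join n4 pred n0: · stop@n0
  join n4 pred n2: n2→n1 stop@n0
  join n5 pred n3: n3 stop@n0
  join n5 pred n4: n4 stop@n0
  join n6 pred n3: n3 stop@n0
  join n6 pred n4: n4 stop@n0
  join n6 pred n5: n5 stop@n0
  join n7 pred n1: n1 stop@n0
  join n7 pred n6: n6 stop@n0
  n0 → ∅
  n1 → {n3,n4,n7}
  n2 → {n3,n4}
  n3 → {n5,n6}
  n4 → {n5,n6}
  n5 → {n6}
  n6 → {n7}
  n7 → ∅

DF(n5) = ["n6"]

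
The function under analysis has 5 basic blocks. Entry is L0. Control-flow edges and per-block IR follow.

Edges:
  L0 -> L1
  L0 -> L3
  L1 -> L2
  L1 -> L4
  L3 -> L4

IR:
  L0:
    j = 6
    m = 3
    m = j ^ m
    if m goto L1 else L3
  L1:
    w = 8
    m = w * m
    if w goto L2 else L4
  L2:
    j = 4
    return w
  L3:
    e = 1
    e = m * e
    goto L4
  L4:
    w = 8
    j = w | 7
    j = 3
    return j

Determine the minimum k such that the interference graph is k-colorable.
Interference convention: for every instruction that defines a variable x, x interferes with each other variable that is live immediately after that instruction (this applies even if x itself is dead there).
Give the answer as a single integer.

Per-block:
  L0: {j,m} / ∅
  L1: {m,w} / {m}
  L2: {j} / {w}
  L3: {e} / {m}
  L4: {j,w} / ∅

Live sets:
  L0 li=∅ lo={m}
  L1 li={m} lo={w}
  L2 li={w} lo=∅
  L3 li={m} lo=∅
  L4 li=∅ lo=∅

Conflict graph:
  e↔{m}
  j↔{m,w}
  m↔{e,j,w}
  w↔{j,m}

Registers:
  lower bound: {j,m,w} mutually conflict ⇒ χ ≥ 3
  assign e→r1 j→r1 m→r0 w→r2 — no edge inside a register ⇒ χ ≤ 3
  χ = 3

Answer: 3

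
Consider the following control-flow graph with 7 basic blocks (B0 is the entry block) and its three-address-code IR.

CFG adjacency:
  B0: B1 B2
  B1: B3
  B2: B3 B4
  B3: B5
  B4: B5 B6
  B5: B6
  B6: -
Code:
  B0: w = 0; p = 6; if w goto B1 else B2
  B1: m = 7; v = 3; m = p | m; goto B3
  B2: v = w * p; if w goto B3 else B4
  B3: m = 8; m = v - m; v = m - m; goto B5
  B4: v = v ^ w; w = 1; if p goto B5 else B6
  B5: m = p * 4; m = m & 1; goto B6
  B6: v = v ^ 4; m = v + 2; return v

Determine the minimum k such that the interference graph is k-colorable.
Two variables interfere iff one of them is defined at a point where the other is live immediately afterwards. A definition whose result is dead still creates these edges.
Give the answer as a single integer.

Answer: 3

Working:
Per-block:
  B0 def {p,w} use ∅
  B1 def {m,v} use {p}
  B2 def {v} use {p,w}
  B3 def {m,v} use {v}
  B4 def {v,w} use {p,v,w}
  B5 def {m} use {p}
  B6 def {m,v} use {v}

Live sets:
  B0: in=∅ out={p,w}
  B1: in={p} out={p,v}
  B2: in={p,w} out={p,v,w}
  B3: in={p,v} out={p,v}
  B4: in={p,v,w} out={p,v}
  B5: in={p,v} out={v}
  B6: in={v} out=∅

Interfere edges:
  m: {p,v}
  p: {m,v,w}
  v: {m,p,w}
  w: {p,v}

Chromatic number:
  lower bound: {m,p,v} mutually conflict ⇒ χ ≥ 3
  assign m→r2 p→r0 v→r1 w→r2 — no edge inside a register ⇒ χ ≤ 3
  χ = 3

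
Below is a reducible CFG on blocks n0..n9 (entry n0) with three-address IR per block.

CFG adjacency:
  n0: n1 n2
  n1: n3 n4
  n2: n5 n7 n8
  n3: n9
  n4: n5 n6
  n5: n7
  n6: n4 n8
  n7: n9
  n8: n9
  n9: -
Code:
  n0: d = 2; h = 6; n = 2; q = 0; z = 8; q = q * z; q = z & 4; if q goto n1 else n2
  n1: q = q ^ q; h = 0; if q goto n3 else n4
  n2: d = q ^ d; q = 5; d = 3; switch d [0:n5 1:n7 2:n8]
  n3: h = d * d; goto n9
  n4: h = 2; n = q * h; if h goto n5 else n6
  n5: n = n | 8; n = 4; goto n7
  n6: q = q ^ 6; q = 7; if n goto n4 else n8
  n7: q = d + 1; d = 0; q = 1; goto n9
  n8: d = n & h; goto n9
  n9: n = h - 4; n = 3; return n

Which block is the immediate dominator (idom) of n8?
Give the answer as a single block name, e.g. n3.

Answer: n0

Analysis:
idom tree: n1←n0 n2←n0 n3←n1 n4←n1 n5←n0 n6←n4 n7←n0 n8←n0 n9←n0
Dom at joins:
  n4: preds {n1,n6}: {n0,n1} ∩ {n0,n1,n4,n6} = {n0,n1}; idom=n1
  n5: preds {n2,n4}: {n0,n2} ∩ {n0,n1,n4} = {n0}; idom=n0
  n7: preds {n2,n5}: {n0,n2} ∩ {n0,n5} = {n0}; idom=n0
  n8: preds {n2,n6}: {n0,n2} ∩ {n0,n1,n4,n6} = {n0}; idom=n0
  n9: preds {n3,n7,n8}: {n0,n1,n3} ∩ {n0,n7} ∩ {n0,n8} = {n0}; idom=n0

idom(n8) = n0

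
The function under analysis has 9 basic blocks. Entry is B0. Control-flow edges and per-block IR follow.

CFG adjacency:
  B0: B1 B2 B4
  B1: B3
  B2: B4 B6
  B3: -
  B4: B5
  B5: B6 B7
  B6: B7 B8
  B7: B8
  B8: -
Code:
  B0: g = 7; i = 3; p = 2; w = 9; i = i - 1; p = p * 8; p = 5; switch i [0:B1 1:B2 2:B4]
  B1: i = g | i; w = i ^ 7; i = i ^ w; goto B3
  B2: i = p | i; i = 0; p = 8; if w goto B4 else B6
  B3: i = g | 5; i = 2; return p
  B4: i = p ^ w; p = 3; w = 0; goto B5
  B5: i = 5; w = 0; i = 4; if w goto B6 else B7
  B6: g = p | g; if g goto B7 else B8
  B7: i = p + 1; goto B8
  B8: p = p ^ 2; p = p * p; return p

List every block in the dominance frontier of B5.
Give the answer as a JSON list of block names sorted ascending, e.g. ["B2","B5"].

idom tree: B1←B0 B2←B0 B3←B1 B4←B0 B5←B4 B6←B0 B7←B0 B8←B0
Dom at joins:
  B4: preds {B0,B2}: {B0} ∩ {B0,B2} = {B0}; idom=B0
  B6: preds {B2,B5}: {B0,B2} ∩ {B0,B4,B5} = {B0}; idom=B0
  B7: preds {B5,B6}: {B0,B4,B5} ∩ {B0,B6} = {B0}; idom=B0
  B8: preds {B6,B7}: {B0,B6} ∩ {B0,B7} = {B0}; idom=B0

DF derivation:
  B4←B0: walk · to B0
  B4←B2: walk B2 to B0
  B6←B2: walk B2 to B0
  B6←B5: walk B5→B4 to B0
  B7←B5: walk B5→B4 to B0
  B7←B6: walk B6 to B0
  B8←B6: walk B6 to B0
  B8←B7: walk B7 to B0
  B0: DF=∅
  B1: DF=∅
  B2: DF={B4,B6}
  B3: DF=∅
  B4: DF={B6,B7}
  B5: DF={B6,B7}
  B6: DF={B7,B8}
  B7: DF={B8}
  B8: DF=∅

DF(B5) = ["B6", "B7"]

Answer: ["B6", "B7"]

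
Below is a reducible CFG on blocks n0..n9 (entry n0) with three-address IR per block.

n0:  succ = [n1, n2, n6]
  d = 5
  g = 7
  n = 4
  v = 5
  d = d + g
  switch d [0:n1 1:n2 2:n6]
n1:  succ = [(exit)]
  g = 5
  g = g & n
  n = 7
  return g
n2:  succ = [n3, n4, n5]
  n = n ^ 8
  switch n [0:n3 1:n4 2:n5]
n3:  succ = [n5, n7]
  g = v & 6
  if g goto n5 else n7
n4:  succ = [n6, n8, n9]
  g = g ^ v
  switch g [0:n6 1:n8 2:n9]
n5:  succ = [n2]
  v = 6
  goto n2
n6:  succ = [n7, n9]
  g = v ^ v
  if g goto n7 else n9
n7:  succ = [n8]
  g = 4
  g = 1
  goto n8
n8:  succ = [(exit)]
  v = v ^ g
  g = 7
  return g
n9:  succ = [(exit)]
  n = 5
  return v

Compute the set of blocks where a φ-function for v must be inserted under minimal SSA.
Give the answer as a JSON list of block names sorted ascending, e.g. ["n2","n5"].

Answer: ["n2", "n6", "n7", "n8", "n9"]

Analysis:
idom tree: n1←n0 n2←n0 n3←n2 n4←n2 n5←n2 n6←n0 n7←n0 n8←n0 n9←n0
Dom at joins:
  n2: preds {n0,n5}: {n0} ∩ {n0,n2,n5} = {n0}; idom=n0
  n5: preds {n2,n3}: {n0,n2} ∩ {n0,n2,n3} = {n0,n2}; idom=n2
  n6: preds {n0,n4}: {n0} ∩ {n0,n2,n4} = {n0}; idom=n0
  n7: preds {n3,n6}: {n0,n2,n3} ∩ {n0,n6} = {n0}; idom=n0
  n8: preds {n4,n7}: {n0,n2,n4} ∩ {n0,n7} = {n0}; idom=n0
  n9: preds {n4,n6}: {n0,n2,n4} ∩ {n0,n6} = {n0}; idom=n0

Frontier:
  n2←n0: walk · to n0
  n2←n5: walk n5→n2 to n0
  n5←n2: walk · to n2
  n5←n3: walk n3 to n2
  n6←n0: walk · to n0
  n6←n4: walk n4→n2 to n0
  n7←n3: walk n3→n2 to n0
  n7←n6: walk n6 to n0
  n8←n4: walk n4→n2 to n0
  n8←n7: walk n7 to n0
  n9←n4: walk n4→n2 to n0
  n9←n6: walk n6 to n0
  DF(n0)=∅
  DF(n1)=∅
  DF(n2)={n2,n6,n7,n8,n9}
  DF(n3)={n5,n7}
  DF(n4)={n6,n8,n9}
  DF(n5)={n2}
  DF(n6)={n7,n9}
  DF(n7)={n8}
  DF(n8)=∅
  DF(n9)=∅

φ for v: defs {n0,n5,n8}
  DF⁺ = {n2,n6,n7,n8,n9}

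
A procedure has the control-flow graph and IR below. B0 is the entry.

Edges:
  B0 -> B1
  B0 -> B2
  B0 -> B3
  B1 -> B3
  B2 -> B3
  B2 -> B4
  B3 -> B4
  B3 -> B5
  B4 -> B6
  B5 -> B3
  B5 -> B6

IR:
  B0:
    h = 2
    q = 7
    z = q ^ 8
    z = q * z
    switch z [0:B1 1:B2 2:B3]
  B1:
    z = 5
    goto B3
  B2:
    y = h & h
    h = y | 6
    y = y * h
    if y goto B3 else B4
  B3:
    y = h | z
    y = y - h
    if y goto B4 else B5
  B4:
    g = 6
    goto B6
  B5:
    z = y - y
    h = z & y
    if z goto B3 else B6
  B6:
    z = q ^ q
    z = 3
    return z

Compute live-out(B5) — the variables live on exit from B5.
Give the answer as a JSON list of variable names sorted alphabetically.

Per-block:
  B0: def={h,q,z} ue=∅
  B1: def={z} ue=∅
  B2: def={h,y} ue={h}
  B3: def={y} ue={h,z}
  B4: def={g} ue=∅
  B5: def={h,z} ue={y}
  B6: def={z} ue={q}

Live sets:
  B0: in=∅ out={h,q,z}
  B1: in={h,q} out={h,q,z}
  B2: in={h,q,z} out={h,q,z}
  B3: in={h,q,z} out={q,y}
  B4: in={q} out={q}
  B5: in={q,y} out={h,q,z}
  B6: in={q} out=∅

live-out(B5) = ["h", "q", "z"]

Answer: ["h", "q", "z"]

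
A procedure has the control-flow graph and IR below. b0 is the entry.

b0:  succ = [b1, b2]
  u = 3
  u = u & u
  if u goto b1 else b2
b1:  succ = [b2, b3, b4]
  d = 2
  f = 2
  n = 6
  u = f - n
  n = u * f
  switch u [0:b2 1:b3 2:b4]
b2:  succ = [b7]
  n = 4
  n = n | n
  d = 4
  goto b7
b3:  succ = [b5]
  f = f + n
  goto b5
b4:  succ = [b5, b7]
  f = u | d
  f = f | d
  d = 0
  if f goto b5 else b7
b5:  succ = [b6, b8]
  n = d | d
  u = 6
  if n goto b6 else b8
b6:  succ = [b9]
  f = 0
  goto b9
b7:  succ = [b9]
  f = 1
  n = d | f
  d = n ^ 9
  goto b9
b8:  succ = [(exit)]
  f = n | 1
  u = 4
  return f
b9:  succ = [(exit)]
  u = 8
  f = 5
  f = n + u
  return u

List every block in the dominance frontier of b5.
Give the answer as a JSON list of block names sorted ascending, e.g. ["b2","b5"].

Answer: ["b9"]

Analysis:
idom tree: b1←b0 b2←b0 b3←b1 b4←b1 b5←b1 b6←b5 b7←b0 b8←b5 b9←b0
Dom∩ at merges:
  b2: preds {b0,b1}: {b0} ∩ {b0,b1} = {b0}; idom=b0
  b5: preds {b3,b4}: {b0,b1,b3} ∩ {b0,b1,b4} = {b0,b1}; idom=b1
  b7: preds {b2,b4}: {b0,b2} ∩ {b0,b1,b4} = {b0}; idom=b0
  b9: preds {b6,b7}: {b0,b1,b5,b6} ∩ {b0,b7} = {b0}; idom=b0

DF walk-up:
  join b2 pred b0: · stop@b0
  join b2 pred b1: b1 stop@b0
  join b5 pred b3: b3 stop@b1
  join b5 pred b4: b4 stop@b1
  join b7 pred b2: b2 stop@b0
  join b7 pred b4: b4→b1 stop@b0
  join b9 pred b6: b6→b5→b1 stop@b0
  join b9 pred b7: b7 stop@b0
  b0: DF=∅
  b1: DF={b2,b7,b9}
  b2: DF={b7}
  b3: DF={b5}
  b4: DF={b5,b7}
  b5: DF={b9}
  b6: DF={b9}
  b7: DF={b9}
  b8: DF=∅
  b9: DF=∅

DF(b5) = ["b9"]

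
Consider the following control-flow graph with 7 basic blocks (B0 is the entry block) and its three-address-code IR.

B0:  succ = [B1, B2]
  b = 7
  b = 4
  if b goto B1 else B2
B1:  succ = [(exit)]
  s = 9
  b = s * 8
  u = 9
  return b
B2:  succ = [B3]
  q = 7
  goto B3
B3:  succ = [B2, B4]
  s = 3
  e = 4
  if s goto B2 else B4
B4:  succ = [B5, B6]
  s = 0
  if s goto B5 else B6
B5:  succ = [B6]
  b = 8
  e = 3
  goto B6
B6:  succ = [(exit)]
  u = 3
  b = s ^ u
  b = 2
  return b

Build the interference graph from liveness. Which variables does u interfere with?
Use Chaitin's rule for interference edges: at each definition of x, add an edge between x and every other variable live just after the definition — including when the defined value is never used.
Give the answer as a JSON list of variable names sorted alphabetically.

Per-block:
  B0: def={b} ue=∅
  B1: def={b,s,u} ue=∅
  B2: def={q} ue=∅
  B3: def={e,s} ue=∅
  B4: def={s} ue=∅
  B5: def={b,e} ue=∅
  B6: def={b,u} ue={s}

Backward fixpoint:
  live B0: ∅→∅
  live B1: ∅→∅
  live B2: ∅→∅
  live B3: ∅→∅
  live B4: ∅→{s}
  live B5: {s}→{s}
  live B6: {s}→∅

Interfere edges:
  b: {s,u}
  e: {s}
  q: ∅
  s: {b,e,u}
  u: {b,s}

N(u) = ["b", "s"]

Answer: ["b", "s"]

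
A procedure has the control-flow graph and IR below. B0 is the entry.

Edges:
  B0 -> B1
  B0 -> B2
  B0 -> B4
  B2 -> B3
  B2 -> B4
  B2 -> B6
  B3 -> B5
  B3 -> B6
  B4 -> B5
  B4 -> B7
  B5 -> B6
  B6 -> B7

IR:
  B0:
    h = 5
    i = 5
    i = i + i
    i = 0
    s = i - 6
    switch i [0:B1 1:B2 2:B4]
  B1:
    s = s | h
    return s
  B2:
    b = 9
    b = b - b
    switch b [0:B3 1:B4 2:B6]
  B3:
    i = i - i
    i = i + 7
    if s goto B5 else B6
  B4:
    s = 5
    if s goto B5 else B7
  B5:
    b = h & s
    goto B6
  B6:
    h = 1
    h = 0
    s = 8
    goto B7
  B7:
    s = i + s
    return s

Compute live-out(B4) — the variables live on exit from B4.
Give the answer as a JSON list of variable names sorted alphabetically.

def/use:
  B0 def {h,i,s} use ∅
  B1 def {s} use {h,s}
  B2 def {b} use ∅
  B3 def {i} use {i,s}
  B4 def {s} use ∅
  B5 def {b} use {h,s}
  B6 def {h,s} use ∅
  B7 def {s} use {i,s}

Liveness:
  live B0: ∅→{h,i,s}
  live B1: {h,s}→∅
  live B2: {h,i,s}→{h,i,s}
  live B3: {h,i,s}→{h,i,s}
  live B4: {h,i}→{h,i,s}
  live B5: {h,i,s}→{i}
  live B6: {i}→{i,s}
  live B7: {i,s}→∅

live-out(B4) = ["h", "i", "s"]

Answer: ["h", "i", "s"]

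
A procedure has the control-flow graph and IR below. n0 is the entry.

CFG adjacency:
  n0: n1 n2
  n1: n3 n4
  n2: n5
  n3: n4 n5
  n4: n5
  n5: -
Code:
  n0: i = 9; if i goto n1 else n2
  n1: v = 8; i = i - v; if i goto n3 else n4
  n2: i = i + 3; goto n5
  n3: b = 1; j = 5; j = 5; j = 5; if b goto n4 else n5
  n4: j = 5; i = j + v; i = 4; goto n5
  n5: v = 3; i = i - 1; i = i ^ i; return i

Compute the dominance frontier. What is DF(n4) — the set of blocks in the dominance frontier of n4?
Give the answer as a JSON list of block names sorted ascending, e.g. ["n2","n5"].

idom tree: n1←n0 n2←n0 n3←n1 n4←n1 n5←n0
Dom∩ at merges:
  n4: preds {n1,n3}: {n0,n1} ∩ {n0,n1,n3} = {n0,n1}; idom=n1
  n5: preds {n2,n3,n4}: {n0,n2} ∩ {n0,n1,n3} ∩ {n0,n1,n4} = {n0}; idom=n0

Frontier:
  join n4 pred n1: · stop@n1
  join n4 pred n3: n3 stop@n1
  join n5 pred n2: n2 stop@n0
  join n5 pred n3: n3→n1 stop@n0
  join n5 pred n4: n4→n1 stop@n0
  n0 → ∅
  n1 → {n5}
  n2 → {n5}
  n3 → {n4,n5}
  n4 → {n5}
  n5 → ∅

DF(n4) = ["n5"]

Answer: ["n5"]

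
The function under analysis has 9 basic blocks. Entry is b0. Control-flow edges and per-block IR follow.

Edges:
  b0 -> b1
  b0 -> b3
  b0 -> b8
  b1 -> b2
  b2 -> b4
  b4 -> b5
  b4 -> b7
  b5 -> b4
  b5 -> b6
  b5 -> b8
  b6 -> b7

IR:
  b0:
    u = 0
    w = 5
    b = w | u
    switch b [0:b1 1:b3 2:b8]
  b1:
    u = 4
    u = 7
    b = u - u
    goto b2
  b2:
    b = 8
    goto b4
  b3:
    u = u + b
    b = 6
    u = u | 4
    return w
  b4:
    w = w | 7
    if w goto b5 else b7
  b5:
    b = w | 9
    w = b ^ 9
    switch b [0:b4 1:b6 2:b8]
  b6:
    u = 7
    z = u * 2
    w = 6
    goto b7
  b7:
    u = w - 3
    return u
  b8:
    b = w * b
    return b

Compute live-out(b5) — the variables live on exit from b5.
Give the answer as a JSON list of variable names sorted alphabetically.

Answer: ["b", "w"]

Analysis:
Block summaries:
  b0: def={b,u,w} ue=∅
  b1: def={b,u} ue=∅
  b2: def={b} ue=∅
  b3: def={b,u} ue={b,u,w}
  b4: def={w} ue={w}
  b5: def={b,w} ue={w}
  b6: def={u,w,z} ue=∅
  b7: def={u} ue={w}
  b8: def={b} ue={b,w}

Liveness:
  live b0: ∅→{b,u,w}
  live b1: {w}→{w}
  live b2: {w}→{w}
  live b3: {b,u,w}→∅
  live b4: {w}→{w}
  live b5: {w}→{b,w}
  live b6: ∅→{w}
  live b7: {w}→∅
  live b8: {b,w}→∅

live-out(b5) = ["b", "w"]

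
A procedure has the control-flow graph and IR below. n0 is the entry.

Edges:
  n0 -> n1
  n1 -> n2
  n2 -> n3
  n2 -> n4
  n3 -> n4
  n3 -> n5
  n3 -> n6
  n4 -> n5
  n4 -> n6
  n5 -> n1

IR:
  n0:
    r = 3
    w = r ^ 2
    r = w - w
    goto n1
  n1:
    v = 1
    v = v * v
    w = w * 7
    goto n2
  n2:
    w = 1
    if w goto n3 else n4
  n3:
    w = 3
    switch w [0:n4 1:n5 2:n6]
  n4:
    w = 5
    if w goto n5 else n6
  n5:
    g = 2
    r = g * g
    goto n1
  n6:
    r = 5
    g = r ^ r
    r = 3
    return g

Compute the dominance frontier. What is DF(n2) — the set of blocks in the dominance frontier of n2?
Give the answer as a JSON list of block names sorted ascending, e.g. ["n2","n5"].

Answer: ["n1"]

Analysis:
idom tree: n1←n0 n2←n1 n3←n2 n4←n2 n5←n2 n6←n2
Dom∩ at merges:
  n1: preds {n0,n5}: {n0} ∩ {n0,n1,n2,n5} = {n0}; idom=n0
  n4: preds {n2,n3}: {n0,n1,n2} ∩ {n0,n1,n2,n3} = {n0,n1,n2}; idom=n2
  n5: preds {n3,n4}: {n0,n1,n2,n3} ∩ {n0,n1,n2,n4} = {n0,n1,n2}; idom=n2
  n6: preds {n3,n4}: {n0,n1,n2,n3} ∩ {n0,n1,n2,n4} = {n0,n1,n2}; idom=n2

DF walk-up:
  n1←n0: walk · to n0
  n1←n5: walk n5→n2→n1 to n0
  n4←n2: walk · to n2
  n4←n3: walk n3 to n2
  n5←n3: walk n3 to n2
  n5←n4: walk n4 to n2
  n6←n3: walk n3 to n2
  n6←n4: walk n4 to n2
  DF(n0)=∅
  DF(n1)={n1}
  DF(n2)={n1}
  DF(n3)={n4,n5,n6}
  DF(n4)={n5,n6}
  DF(n5)={n1}
  DF(n6)=∅

DF(n2) = ["n1"]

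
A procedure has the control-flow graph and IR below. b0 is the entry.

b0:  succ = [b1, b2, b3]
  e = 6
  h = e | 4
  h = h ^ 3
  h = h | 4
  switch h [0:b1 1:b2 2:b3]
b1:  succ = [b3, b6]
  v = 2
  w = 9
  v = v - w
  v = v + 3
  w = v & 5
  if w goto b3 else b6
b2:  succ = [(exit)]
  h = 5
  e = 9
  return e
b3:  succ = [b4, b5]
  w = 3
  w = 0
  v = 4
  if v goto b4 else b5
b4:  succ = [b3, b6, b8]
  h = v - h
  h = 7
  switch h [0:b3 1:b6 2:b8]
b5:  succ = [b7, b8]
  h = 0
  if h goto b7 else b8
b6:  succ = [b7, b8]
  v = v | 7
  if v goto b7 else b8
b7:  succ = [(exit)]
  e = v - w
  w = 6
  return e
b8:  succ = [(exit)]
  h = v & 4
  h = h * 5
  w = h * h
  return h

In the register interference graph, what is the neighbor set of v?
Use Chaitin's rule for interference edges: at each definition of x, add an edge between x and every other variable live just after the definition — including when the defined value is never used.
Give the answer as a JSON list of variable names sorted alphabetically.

Answer: ["h", "w"]

Analysis:
Block summaries:
  b0: {e,h} / ∅
  b1: {v,w} / ∅
  b2: {e,h} / ∅
  b3: {v,w} / ∅
  b4: {h} / {h,v}
  b5: {h} / ∅
  b6: {v} / {v}
  b7: {e,w} / {v,w}
  b8: {h,w} / {v}

Backward fixpoint:
  live b0: ∅→{h}
  live b1: {h}→{h,v,w}
  live b2: ∅→∅
  live b3: {h}→{h,v,w}
  live b4: {h,v,w}→{h,v,w}
  live b5: {v,w}→{v,w}
  live b6: {v,w}→{v,w}
  live b7: {v,w}→∅
  live b8: {v}→∅

Interfere edges:
  e↔{w}
  h↔{v,w}
  v↔{h,w}
  w↔{e,h,v}

N(v) = ["h", "w"]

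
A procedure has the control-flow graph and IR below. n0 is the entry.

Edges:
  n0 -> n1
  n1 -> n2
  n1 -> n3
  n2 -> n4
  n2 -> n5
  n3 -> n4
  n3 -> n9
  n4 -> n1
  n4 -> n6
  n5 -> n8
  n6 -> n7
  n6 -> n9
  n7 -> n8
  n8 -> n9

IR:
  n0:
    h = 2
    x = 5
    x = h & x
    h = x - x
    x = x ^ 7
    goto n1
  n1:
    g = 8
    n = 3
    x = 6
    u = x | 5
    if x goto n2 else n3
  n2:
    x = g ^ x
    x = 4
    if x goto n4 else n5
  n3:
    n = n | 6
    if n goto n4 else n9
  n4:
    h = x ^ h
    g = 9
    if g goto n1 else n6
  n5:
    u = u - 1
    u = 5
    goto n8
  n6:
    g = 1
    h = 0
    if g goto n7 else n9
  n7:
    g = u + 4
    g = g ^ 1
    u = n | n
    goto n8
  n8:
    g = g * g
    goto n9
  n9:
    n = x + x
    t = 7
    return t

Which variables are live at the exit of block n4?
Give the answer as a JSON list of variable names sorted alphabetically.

Answer: ["h", "n", "u", "x"]

Analysis:
Block summaries:
  n0 def {h,x} use ∅
  n1 def {g,n,u,x} use ∅
  n2 def {x} use {g,x}
  n3 def {n} use {n}
  n4 def {g,h} use {h,x}
  n5 def {u} use {u}
  n6 def {g,h} use ∅
  n7 def {g,u} use {n,u}
  n8 def {g} use {g}
  n9 def {n,t} use {x}

Live sets:
  live n0: ∅→{h}
  live n1: {h}→{g,h,n,u,x}
  live n2: {g,h,n,u,x}→{g,h,n,u,x}
  live n3: {h,n,u,x}→{h,n,u,x}
  live n4: {h,n,u,x}→{h,n,u,x}
  live n5: {g,u,x}→{g,x}
  live n6: {n,u,x}→{n,u,x}
  live n7: {n,u,x}→{g,x}
  live n8: {g,x}→{x}
  live n9: {x}→∅

live-out(n4) = ["h", "n", "u", "x"]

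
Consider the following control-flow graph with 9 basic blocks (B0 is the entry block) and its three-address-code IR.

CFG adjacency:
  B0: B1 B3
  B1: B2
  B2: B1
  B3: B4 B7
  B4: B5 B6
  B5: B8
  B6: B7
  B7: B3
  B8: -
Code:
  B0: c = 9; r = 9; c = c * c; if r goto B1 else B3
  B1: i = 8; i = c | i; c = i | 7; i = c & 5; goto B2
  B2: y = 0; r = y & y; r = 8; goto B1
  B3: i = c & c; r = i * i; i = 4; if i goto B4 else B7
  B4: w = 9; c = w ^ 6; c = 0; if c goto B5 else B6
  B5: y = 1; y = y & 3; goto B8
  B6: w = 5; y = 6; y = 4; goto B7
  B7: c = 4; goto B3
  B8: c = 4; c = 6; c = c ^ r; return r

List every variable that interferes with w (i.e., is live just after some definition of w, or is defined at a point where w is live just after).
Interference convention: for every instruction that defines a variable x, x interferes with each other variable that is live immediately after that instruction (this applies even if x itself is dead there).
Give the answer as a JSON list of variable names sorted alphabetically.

Answer: ["r"]

Working:
Block summaries:
  B0 def {c,r} use ∅
  B1 def {c,i} use {c}
  B2 def {r,y} use ∅
  B3 def {i,r} use {c}
  B4 def {c,w} use ∅
  B5 def {y} use ∅
  B6 def {w,y} use ∅
  B7 def {c} use ∅
  B8 def {c} use {r}

Live sets:
  B0 li=∅ lo={c}
  B1 li={c} lo={c}
  B2 li={c} lo={c}
  B3 li={c} lo={r}
  B4 li={r} lo={r}
  B5 li={r} lo={r}
  B6 li=∅ lo=∅
  B7 li=∅ lo={c}
  B8 li={r} lo=∅

Interference:
  c: {i,r,y}
  i: {c,r}
  r: {c,i,w,y}
  w: {r}
  y: {c,r}

N(w) = ["r"]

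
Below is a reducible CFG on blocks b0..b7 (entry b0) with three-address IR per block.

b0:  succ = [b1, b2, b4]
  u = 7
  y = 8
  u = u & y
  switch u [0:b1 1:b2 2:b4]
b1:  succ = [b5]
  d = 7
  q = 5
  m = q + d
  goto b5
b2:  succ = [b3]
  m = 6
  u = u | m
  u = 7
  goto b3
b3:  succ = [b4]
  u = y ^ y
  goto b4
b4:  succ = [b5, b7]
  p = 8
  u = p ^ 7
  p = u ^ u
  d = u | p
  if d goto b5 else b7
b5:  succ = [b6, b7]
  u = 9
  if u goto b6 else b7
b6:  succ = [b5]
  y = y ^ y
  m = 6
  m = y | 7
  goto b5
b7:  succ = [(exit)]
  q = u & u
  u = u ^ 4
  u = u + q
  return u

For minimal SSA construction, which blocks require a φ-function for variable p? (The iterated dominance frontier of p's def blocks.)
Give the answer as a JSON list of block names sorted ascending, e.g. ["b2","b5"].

Answer: ["b5", "b7"]

Analysis:
idom tree: b1←b0 b2←b0 b3←b2 b4←b0 b5←b0 b6←b5 b7←b0
Dom∩ at merges:
  b4: preds {b0,b3}: {b0} ∩ {b0,b2,b3} = {b0}; idom=b0
  b5: preds {b1,b4,b6}: {b0,b1} ∩ {b0,b4} ∩ {b0,b5,b6} = {b0}; idom=b0
  b7: preds {b4,b5}: {b0,b4} ∩ {b0,b5} = {b0}; idom=b0

DF walk-up:
  b4←b0: walk · to b0
  b4←b3: walk b3→b2 to b0
  b5←b1: walk b1 to b0
  b5←b4: walk b4 to b0
  b5←b6: walk b6→b5 to b0
  b7←b4: walk b4 to b0
  b7←b5: walk b5 to b0
  DF(b0)=∅
  DF(b1)={b5}
  DF(b2)={b4}
  DF(b3)={b4}
  DF(b4)={b5,b7}
  DF(b5)={b5,b7}
  DF(b6)={b5}
  DF(b7)=∅

φ for p: defs {b4}
  DF⁺ = {b5,b7}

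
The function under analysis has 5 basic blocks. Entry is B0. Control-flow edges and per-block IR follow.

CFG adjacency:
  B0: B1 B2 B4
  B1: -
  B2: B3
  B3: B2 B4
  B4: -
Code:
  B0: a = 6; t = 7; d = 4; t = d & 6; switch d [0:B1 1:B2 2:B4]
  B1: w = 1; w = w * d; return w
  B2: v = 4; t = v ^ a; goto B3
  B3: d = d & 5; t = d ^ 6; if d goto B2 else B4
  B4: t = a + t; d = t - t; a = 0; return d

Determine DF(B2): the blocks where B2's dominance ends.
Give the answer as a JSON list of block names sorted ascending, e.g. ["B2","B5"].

Answer: ["B2", "B4"]

Working:
idom tree: B1←B0 B2←B0 B3←B2 B4←B0
Dom at joins:
  B2: preds {B0,B3}: {B0} ∩ {B0,B2,B3} = {B0}; idom=B0
  B4: preds {B0,B3}: {B0} ∩ {B0,B2,B3} = {B0}; idom=B0

DF derivation:
  join B2 pred B0: · stop@B0
  join B2 pred B3: B3→B2 stop@B0
  join B4 pred B0: · stop@B0
  join B4 pred B3: B3→B2 stop@B0
  DF(B0)=∅
  DF(B1)=∅
  DF(B2)={B2,B4}
  DF(B3)={B2,B4}
  DF(B4)=∅

DF(B2) = ["B2", "B4"]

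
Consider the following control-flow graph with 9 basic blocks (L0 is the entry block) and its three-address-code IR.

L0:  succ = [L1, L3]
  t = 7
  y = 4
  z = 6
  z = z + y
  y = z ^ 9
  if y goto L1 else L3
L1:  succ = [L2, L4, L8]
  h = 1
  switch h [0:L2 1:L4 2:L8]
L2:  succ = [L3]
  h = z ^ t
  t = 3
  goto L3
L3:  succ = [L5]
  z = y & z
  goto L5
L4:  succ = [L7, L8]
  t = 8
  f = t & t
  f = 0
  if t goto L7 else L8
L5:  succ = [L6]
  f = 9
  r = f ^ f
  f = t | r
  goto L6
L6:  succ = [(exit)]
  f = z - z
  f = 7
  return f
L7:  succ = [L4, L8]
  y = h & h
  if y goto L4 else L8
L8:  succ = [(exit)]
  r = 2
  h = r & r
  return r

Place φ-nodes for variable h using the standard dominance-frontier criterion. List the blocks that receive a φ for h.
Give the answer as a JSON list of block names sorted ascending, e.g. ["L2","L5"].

idom tree: L1←L0 L2←L1 L3←L0 L4←L1 L5←L3 L6←L5 L7←L4 L8←L1
Dom∩ at merges:
  L3: preds {L0,L2}: {L0} ∩ {L0,L1,L2} = {L0}; idom=L0
  L4: preds {L1,L7}: {L0,L1} ∩ {L0,L1,L4,L7} = {L0,L1}; idom=L1
  L8: preds {L1,L4,L7}: {L0,L1} ∩ {L0,L1,L4} ∩ {L0,L1,L4,L7} = {L0,L1}; idom=L1

Frontier:
  L3←L0: walk · to L0
  L3←L2: walk L2→L1 to L0
  L4←L1: walk · to L1
  L4←L7: walk L7→L4 to L1
  L8←L1: walk · to L1
  L8←L4: walk L4 to L1
  L8←L7: walk L7→L4 to L1
  L0: DF=∅
  L1: DF={L3}
  L2: DF={L3}
  L3: DF=∅
  L4: DF={L4,L8}
  L5: DF=∅
  L6: DF=∅
  L7: DF={L4,L8}
  L8: DF=∅

φ for h: defs {L1,L2,L8}
  DF⁺ = {L3}

Answer: ["L3"]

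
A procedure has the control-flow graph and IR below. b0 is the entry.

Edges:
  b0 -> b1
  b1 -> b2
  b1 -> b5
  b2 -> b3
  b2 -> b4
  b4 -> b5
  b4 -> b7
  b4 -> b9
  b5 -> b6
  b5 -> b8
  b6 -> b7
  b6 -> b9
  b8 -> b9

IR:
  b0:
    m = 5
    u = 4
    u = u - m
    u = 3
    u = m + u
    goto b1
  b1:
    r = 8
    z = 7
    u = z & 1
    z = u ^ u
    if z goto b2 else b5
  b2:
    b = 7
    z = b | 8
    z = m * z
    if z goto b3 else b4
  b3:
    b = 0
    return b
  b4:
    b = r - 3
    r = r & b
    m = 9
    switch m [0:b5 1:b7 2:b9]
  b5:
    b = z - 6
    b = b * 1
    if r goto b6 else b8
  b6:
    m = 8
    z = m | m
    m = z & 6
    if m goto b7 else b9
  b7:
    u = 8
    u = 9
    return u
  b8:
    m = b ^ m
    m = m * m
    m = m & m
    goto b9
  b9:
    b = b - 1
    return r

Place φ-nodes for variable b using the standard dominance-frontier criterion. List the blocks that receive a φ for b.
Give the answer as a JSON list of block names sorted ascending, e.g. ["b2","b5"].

idom tree: b1←b0 b2←b1 b3←b2 b4←b2 b5←b1 b6←b5 b7←b1 b8←b5 b9←b1
Dom∩ at merges:
  b5: preds {b1,b4}: {b0,b1} ∩ {b0,b1,b2,b4} = {b0,b1}; idom=b1
  b7: preds {b4,b6}: {b0,b1,b2,b4} ∩ {b0,b1,b5,b6} = {b0,b1}; idom=b1
  b9: preds {b4,b6,b8}: {b0,b1,b2,b4} ∩ {b0,b1,b5,b6} ∩ {b0,b1,b5,b8} = {b0,b1}; idom=b1

DF walk-up:
  b5←b1: walk · to b1
  b5←b4: walk b4→b2 to b1
  b7←b4: walk b4→b2 to b1
  b7←b6: walk b6→b5 to b1
  b9←b4: walk b4→b2 to b1
  b9←b6: walk b6→b5 to b1
  b9←b8: walk b8→b5 to b1
  b0: DF=∅
  b1: DF=∅
  b2: DF={b5,b7,b9}
  b3: DF=∅
  b4: DF={b5,b7,b9}
  b5: DF={b7,b9}
  b6: DF={b7,b9}
  b7: DF=∅
  b8: DF={b9}
  b9: DF=∅

φ for b: defs {b2,b3,b4,b5,b9}
  DF⁺ = {b5,b7,b9}

Answer: ["b5", "b7", "b9"]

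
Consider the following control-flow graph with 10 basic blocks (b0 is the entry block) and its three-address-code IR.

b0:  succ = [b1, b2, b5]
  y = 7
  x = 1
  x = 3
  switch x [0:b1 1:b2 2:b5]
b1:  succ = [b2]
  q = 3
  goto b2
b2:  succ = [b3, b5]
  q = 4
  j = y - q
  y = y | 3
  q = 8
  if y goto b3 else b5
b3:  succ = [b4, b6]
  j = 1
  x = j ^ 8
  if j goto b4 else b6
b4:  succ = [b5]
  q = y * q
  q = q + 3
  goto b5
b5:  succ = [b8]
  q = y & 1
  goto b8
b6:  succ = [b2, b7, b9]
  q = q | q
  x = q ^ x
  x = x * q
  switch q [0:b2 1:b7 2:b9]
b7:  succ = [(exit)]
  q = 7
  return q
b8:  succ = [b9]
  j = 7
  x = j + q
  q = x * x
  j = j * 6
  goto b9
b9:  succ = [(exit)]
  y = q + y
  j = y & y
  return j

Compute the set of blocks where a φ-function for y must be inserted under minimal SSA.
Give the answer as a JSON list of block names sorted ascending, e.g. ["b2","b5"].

idom tree: b1←b0 b2←b0 b3←b2 b4←b3 b5←b0 b6←b3 b7←b6 b8←b5 b9←b0
Join-block Dom:
  b2: preds {b0,b1,b6}: {b0} ∩ {b0,b1} ∩ {b0,b2,b3,b6} = {b0}; idom=b0
  b5: preds {b0,b2,b4}: {b0} ∩ {b0,b2} ∩ {b0,b2,b3,b4} = {b0}; idom=b0
  b9: preds {b6,b8}: {b0,b2,b3,b6} ∩ {b0,b5,b8} = {b0}; idom=b0

Frontier:
  join b2 pred b0: · stop@b0
  join b2 pred b1: b1 stop@b0
  join b2 pred b6: b6→b3→b2 stop@b0
  join b5 pred b0: · stop@b0
  join b5 pred b2: b2 stop@b0
  join b5 pred b4: b4→b3→b2 stop@b0
  join b9 pred b6: b6→b3→b2 stop@b0
  join b9 pred b8: b8→b5 stop@b0
  b0 → ∅
  b1 → {b2}
  b2 → {b2,b5,b9}
  b3 → {b2,b5,b9}
  b4 → {b5}
  b5 → {b9}
  b6 → {b2,b9}
  b7 → ∅
  b8 → {b9}
  b9 → ∅

φ for y: defs {b0,b2,b9}
  DF⁺ = {b2,b5,b9}

Answer: ["b2", "b5", "b9"]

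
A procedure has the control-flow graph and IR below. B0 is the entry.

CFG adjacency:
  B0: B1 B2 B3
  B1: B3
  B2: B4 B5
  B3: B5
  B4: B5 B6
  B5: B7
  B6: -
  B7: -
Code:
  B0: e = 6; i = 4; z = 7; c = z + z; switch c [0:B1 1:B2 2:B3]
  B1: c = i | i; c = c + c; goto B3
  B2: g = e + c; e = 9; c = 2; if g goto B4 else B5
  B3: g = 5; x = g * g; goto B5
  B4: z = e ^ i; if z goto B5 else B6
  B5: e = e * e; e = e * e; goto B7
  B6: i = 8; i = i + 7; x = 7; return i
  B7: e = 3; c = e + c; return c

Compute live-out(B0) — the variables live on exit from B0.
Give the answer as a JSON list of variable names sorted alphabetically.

Answer: ["c", "e", "i"]

Working:
def/use:
  B0: {c,e,i,z} / ∅
  B1: {c} / {i}
  B2: {c,e,g} / {c,e}
  B3: {g,x} / ∅
  B4: {z} / {e,i}
  B5: {e} / {e}
  B6: {i,x} / ∅
  B7: {c,e} / {c}

Liveness:
  B0: in=∅ out={c,e,i}
  B1: in={e,i} out={c,e}
  B2: in={c,e,i} out={c,e,i}
  B3: in={c,e} out={c,e}
  B4: in={c,e,i} out={c,e}
  B5: in={c,e} out={c}
  B6: in=∅ out=∅
  B7: in={c} out=∅

live-out(B0) = ["c", "e", "i"]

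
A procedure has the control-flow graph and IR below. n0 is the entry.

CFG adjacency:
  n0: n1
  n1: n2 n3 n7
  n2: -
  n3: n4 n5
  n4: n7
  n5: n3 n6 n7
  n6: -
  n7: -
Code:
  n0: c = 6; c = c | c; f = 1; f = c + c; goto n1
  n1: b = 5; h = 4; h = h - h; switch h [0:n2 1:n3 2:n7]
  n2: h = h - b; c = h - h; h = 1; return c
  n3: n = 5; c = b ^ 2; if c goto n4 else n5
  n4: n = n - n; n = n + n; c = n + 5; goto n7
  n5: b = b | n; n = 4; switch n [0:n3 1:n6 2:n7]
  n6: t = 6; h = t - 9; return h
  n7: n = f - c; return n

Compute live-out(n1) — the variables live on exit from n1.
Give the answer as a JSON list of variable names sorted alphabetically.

Answer: ["b", "c", "f", "h"]

Working:
Block summaries:
  n0: {c,f} / ∅
  n1: {b,h} / ∅
  n2: {c,h} / {b,h}
  n3: {c,n} / {b}
  n4: {c,n} / {n}
  n5: {b,n} / {b,n}
  n6: {h,t} / ∅
  n7: {n} / {c,f}

Liveness:
  n0 li=∅ lo={c,f}
  n1 li={c,f} lo={b,c,f,h}
  n2 li={b,h} lo=∅
  n3 li={b,f} lo={b,c,f,n}
  n4 li={f,n} lo={c,f}
  n5 li={b,c,f,n} lo={b,c,f}
  n6 li=∅ lo=∅
  n7 li={c,f} lo=∅

live-out(n1) = ["b", "c", "f", "h"]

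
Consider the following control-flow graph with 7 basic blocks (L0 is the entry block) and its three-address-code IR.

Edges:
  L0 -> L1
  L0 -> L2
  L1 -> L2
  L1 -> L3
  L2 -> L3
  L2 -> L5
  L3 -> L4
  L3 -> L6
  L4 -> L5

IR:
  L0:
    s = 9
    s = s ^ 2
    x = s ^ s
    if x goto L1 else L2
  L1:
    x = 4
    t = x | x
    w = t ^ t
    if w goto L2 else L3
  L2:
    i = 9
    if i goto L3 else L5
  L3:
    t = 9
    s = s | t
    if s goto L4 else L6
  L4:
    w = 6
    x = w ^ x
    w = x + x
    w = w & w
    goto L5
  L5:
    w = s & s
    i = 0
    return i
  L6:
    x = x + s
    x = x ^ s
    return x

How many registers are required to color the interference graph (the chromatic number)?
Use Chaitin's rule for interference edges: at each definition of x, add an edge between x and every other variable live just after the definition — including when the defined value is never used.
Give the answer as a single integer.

Answer: 3

Analysis:
Block summaries:
  L0: def={s,x} ue=∅
  L1: def={t,w,x} ue=∅
  L2: def={i} ue=∅
  L3: def={s,t} ue={s}
  L4: def={w,x} ue={x}
  L5: def={i,w} ue={s}
  L6: def={x} ue={s,x}

Live sets:
  L0 li=∅ lo={s,x}
  L1 li={s} lo={s,x}
  L2 li={s,x} lo={s,x}
  L3 li={s,x} lo={s,x}
  L4 li={s,x} lo={s}
  L5 li={s} lo=∅
  L6 li={s,x} lo=∅

Interfere edges:
  i: {s,x}
  s: {i,t,w,x}
  t: {s,x}
  w: {s,x}
  x: {i,s,t,w}

Colouring:
  {i,s,x} pairwise interfere (3-clique) ⇒ χ ≥ 3
  3-colouring: c0={s}  c1={x}  c2={i,t,w}
  χ = 3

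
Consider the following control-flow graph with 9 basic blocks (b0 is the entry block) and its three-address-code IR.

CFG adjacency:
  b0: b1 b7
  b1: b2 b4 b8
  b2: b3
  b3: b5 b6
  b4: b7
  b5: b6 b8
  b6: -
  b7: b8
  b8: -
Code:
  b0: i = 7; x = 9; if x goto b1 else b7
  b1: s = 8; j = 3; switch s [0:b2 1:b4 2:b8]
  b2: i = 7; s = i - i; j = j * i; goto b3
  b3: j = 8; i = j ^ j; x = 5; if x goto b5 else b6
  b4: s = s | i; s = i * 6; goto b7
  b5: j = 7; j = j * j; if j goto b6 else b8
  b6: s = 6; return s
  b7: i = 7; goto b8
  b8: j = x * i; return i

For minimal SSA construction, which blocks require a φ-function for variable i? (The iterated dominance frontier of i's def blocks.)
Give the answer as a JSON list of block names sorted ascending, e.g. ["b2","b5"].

idom tree: b1←b0 b2←b1 b3←b2 b4←b1 b5←b3 b6←b3 b7←b0 b8←b0
Dom∩ at merges:
  b6: preds {b3,b5}: {b0,b1,b2,b3} ∩ {b0,b1,b2,b3,b5} = {b0,b1,b2,b3}; idom=b3
  b7: preds {b0,b4}: {b0} ∩ {b0,b1,b4} = {b0}; idom=b0
  b8: preds {b1,b5,b7}: {b0,b1} ∩ {b0,b1,b2,b3,b5} ∩ {b0,b7} = {b0}; idom=b0

DF walk-up:
  join b6 pred b3: · stop@b3
  join b6 pred b5: b5 stop@b3
  join b7 pred b0: · stop@b0
  join b7 pred b4: b4→b1 stop@b0
  join b8 pred b1: b1 stop@b0
  join b8 pred b5: b5→b3→b2→b1 stop@b0
  join b8 pred b7: b7 stop@b0
  DF(b0)=∅
  DF(b1)={b7,b8}
  DF(b2)={b8}
  DF(b3)={b8}
  DF(b4)={b7}
  DF(b5)={b6,b8}
  DF(b6)=∅
  DF(b7)={b8}
  DF(b8)=∅

φ for i: defs {b0,b2,b3,b7}
  DF⁺ = {b8}

Answer: ["b8"]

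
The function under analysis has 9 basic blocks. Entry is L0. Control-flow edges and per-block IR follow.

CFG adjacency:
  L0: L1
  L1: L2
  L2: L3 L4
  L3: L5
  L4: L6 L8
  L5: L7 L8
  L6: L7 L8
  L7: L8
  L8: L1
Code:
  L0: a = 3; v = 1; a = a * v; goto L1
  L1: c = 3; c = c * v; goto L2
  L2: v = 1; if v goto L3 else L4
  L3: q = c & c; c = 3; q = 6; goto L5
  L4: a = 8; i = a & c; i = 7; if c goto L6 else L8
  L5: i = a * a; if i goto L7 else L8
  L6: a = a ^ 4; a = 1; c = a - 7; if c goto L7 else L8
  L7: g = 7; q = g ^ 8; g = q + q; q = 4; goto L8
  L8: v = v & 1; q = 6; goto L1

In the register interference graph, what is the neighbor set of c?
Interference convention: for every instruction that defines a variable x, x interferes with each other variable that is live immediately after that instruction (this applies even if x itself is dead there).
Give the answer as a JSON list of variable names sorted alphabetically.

Answer: ["a", "i", "v"]

Working:
Per-block:
  L0: def={a,v} ue=∅
  L1: def={c} ue={v}
  L2: def={v} ue=∅
  L3: def={c,q} ue={c}
  L4: def={a,i} ue={c}
  L5: def={i} ue={a}
  L6: def={a,c} ue={a}
  L7: def={g,q} ue=∅
  L8: def={q,v} ue={v}

Backward fixpoint:
  live L0: ∅→{a,v}
  live L1: {a,v}→{a,c}
  live L2: {a,c}→{a,c,v}
  live L3: {a,c,v}→{a,v}
  live L4: {c,v}→{a,v}
  live L5: {a,v}→{a,v}
  live L6: {a,v}→{a,v}
  live L7: {a,v}→{a,v}
  live L8: {a,v}→{a,v}

Conflict graph:
  a↔{c,g,i,q,v}
  c↔{a,i,v}
  g↔{a,v}
  i↔{a,c,v}
  q↔{a,v}
  v↔{a,c,g,i,q}

N(c) = ["a", "i", "v"]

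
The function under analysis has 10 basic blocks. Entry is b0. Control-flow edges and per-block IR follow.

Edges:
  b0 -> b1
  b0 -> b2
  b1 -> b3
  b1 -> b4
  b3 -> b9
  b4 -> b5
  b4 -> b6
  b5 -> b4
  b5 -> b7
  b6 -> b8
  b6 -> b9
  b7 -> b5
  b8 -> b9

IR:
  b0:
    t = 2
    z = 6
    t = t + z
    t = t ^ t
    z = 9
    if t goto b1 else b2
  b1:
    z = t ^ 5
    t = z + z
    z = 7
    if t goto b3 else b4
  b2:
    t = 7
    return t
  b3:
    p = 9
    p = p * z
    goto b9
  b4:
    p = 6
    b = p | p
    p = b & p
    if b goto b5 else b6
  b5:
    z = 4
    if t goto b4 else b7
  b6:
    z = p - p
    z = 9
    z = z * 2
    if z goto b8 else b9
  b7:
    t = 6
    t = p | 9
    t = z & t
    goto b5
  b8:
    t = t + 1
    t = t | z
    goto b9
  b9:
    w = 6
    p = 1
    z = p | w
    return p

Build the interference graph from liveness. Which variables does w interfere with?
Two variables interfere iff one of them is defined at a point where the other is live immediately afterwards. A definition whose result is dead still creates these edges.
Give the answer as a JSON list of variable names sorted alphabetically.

Answer: ["p"]

Working:
Per-block:
  b0: {t,z} / ∅
  b1: {t,z} / {t}
  b2: {t} / ∅
  b3: {p} / {z}
  b4: {b,p} / ∅
  b5: {z} / {t}
  b6: {z} / {p}
  b7: {t} / {p,z}
  b8: {t} / {t,z}
  b9: {p,w,z} / ∅

Liveness:
  live b0: ∅→{t}
  live b1: {t}→{t,z}
  live b2: ∅→∅
  live b3: {z}→∅
  live b4: {t}→{p,t}
  live b5: {p,t}→{p,t,z}
  live b6: {p,t}→{t,z}
  live b7: {p,z}→{p,t}
  live b8: {t,z}→∅
  live b9: ∅→∅

Conflict graph:
  b↔{p,t}
  p↔{b,t,w,z}
  t↔{b,p,z}
  w↔{p}
  z↔{p,t}

N(w) = ["p"]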